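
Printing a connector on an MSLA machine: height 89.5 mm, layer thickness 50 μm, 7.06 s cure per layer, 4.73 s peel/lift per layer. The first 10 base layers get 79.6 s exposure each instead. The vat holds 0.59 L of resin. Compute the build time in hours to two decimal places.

Layers = ⌈89.5/0.05⌉ = 1790.
Burn-in layers = 10 × (79.6 + 4.73) = 843.3 s.
Normal layers: 1780 × (7.06 + 4.73) → 20986.2 s.
Sum: 843.3 + 20986.2 = 21829.5 s → 6.06 hours.

6.06 hours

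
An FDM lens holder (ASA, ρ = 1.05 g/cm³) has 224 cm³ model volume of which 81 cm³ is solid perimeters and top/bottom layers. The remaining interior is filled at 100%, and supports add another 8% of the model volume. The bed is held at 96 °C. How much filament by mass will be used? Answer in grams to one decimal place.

254.0 g

Infill region = 224 − 81 = 143 cm³.
Infill deposited = 1.00 × 143, so 143 cm³.
Support = 0.08 × 224, so 17.92 cm³.
Deposited volume = 81 + 143 + 17.92 = 241.92 cm³.
Mass = 241.92 × 1.05 = 254.016 g.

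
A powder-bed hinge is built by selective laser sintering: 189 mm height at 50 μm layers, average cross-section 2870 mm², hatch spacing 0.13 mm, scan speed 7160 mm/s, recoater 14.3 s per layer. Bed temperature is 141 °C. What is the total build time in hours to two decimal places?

18.25 hours

Layer count = ceil(189 / 0.05) = 3780.
Per-layer scan distance: 2870 / 0.13 → 22076.9 mm.
Laser time per layer: 22076.9 / 7160 → 3.0834 s.
Layer cycle = 3.0834 + 14.3 = 17.3834 s.
Total: 3780 × 17.3834 s = 65709.252 s → 18.25 hours.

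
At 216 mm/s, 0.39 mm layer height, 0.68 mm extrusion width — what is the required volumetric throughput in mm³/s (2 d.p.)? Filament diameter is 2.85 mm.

Extrusion cross-section = 0.39 × 0.68, so 0.2652 mm².
Volumetric flow = 216 × 0.2652 = 57.28 mm³/s.

57.28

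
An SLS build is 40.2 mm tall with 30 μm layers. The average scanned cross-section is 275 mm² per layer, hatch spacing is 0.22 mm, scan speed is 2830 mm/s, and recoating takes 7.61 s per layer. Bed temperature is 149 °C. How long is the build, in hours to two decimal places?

3.00 hours

Layers = ⌈40.2/0.03⌉ = 1340.
Per-layer scan distance = 275 / 0.22, so 1250 mm.
Per-layer scan time = 1250 / 2830, so 0.4417 s.
Layer cycle: 0.4417 + 7.61 → 8.0517 s.
Build time = 1340 × 8.0517 = 10789.278 s = 3.00 hours.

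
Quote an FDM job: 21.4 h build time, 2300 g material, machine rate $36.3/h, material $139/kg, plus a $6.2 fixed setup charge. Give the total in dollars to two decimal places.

Machine cost = 36.3 × 21.4 = $776.82.
Feedstock cost = 139 × 2300/1000 = $319.70.
Adding setup: 776.82 + 319.70 + 6.2 → $1102.72.

$1102.72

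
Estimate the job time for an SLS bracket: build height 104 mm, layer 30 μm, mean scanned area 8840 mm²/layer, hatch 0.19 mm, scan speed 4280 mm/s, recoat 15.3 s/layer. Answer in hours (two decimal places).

25.20 hours

Layers = ⌈104/0.03⌉ = 3467.
Hatch length per layer = 8840 / 0.19 = 46526.3 mm.
Laser time per layer: 46526.3 / 4280 → 10.8706 s.
Layer cycle: 10.8706 + 15.3 → 26.1706 s.
3467 layers × 26.1706 s/layer = 90733.4702 s, i.e. 25.20 hours.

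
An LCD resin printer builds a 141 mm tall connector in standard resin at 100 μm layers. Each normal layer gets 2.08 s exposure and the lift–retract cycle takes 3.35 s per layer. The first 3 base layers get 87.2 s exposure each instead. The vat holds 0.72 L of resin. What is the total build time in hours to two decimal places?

2.20 hours

Layers = ⌈141/0.1⌉ = 1410.
Burn-in layers = 3 × (87.2 + 3.35), so 271.65 s.
Remaining layers: 1407 × (2.08 + 3.35) → 7640.01 s.
Sum: 271.65 + 7640.01 = 7911.66 s → 2.20 hours.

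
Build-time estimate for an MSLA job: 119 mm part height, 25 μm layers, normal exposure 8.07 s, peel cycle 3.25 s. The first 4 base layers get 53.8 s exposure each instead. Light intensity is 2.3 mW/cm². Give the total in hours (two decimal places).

Number of layers: 119 / 0.025 → 4760 (rounded up).
Base layers = 4 × (53.8 + 3.25) = 228.2 s.
Regular layers = 4756 × (8.07 + 3.25) = 53837.92 s.
Sum: 228.2 + 53837.92 = 54066.12 s → 15.02 hours.

15.02 hours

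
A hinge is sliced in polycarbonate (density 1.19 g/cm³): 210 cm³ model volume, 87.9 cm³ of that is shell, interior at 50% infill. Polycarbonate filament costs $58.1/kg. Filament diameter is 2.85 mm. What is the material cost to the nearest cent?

Infill region = 210 − 87.9, so 122.1 cm³.
Infill volume: 0.50 × 122.1 → 61.05 cm³.
Deposited volume = 87.9 + 61.05, so 148.95 cm³.
Mass: 148.95 × 1.19 → 177.2505 g.
At $58.1/kg: 177.2505/1000 × 58.1 = $10.30.

$10.30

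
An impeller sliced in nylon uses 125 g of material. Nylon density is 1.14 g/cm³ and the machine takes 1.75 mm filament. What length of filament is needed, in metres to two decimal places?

Extruded volume: 125/1.14 = 109.6491 cm³ (109649.1 mm³).
A = π r² = π × 0.875² = 2.4053 mm².
Length = 109649.1 / 2.4053 = 45586.45 mm = 45.59 m.

45.59 m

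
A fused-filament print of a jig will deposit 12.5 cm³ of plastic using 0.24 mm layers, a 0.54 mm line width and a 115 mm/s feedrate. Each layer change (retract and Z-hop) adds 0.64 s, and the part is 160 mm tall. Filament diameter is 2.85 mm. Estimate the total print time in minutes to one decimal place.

21.1 minutes

Extrusion cross-section = 0.24 × 0.54 = 0.1296 mm².
Path length: 12500 mm³ / 0.1296 mm² → 96450.6 mm.
Extrusion time = 96450.6 / 115 = 838.7 s.
Layers = ⌈160/0.24⌉ = 667.
Layer-change overhead = 667 × 0.64, so 426.88 s.
Total = 838.7 + 426.88 = 1265.58 s = 21.1 minutes.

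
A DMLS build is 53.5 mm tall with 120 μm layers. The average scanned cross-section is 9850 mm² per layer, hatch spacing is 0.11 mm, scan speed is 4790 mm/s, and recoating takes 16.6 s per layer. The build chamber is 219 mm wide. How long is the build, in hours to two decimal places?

Number of layers: 53.5 / 0.12 → 446 (rounded up).
Hatch length per layer = 9850 / 0.11 = 89545.5 mm.
Laser time per layer = 89545.5 / 4790 = 18.6943 s.
Time per layer = 18.6943 + 16.6 = 35.2943 s.
446 layers × 35.2943 s/layer = 15741.2578 s, i.e. 4.37 hours.

4.37 hours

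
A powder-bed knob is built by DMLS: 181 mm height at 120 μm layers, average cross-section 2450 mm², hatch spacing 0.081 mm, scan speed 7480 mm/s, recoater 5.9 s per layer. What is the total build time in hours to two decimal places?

Layers = ⌈181/0.12⌉ = 1509.
Scan path per layer = 2450 / 0.081, so 30246.9 mm.
Per-layer scan time = 30246.9 / 7480 = 4.0437 s.
Time per layer: 4.0437 + 5.9 → 9.9437 s.
Build time = 1509 × 9.9437 = 15005.0433 s = 4.17 hours.

4.17 hours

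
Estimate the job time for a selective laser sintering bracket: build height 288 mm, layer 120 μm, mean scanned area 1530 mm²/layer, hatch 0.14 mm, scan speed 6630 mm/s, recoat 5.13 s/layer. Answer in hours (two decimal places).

Layers = ⌈288/0.12⌉ = 2400.
Hatch length per layer = 1530 / 0.14 = 10928.6 mm.
Laser time per layer = 10928.6 / 6630, so 1.6484 s.
Per-layer time: 1.6484 + 5.13 → 6.7784 s.
Total: 2400 × 6.7784 s = 16268.16 s → 4.52 hours.

4.52 hours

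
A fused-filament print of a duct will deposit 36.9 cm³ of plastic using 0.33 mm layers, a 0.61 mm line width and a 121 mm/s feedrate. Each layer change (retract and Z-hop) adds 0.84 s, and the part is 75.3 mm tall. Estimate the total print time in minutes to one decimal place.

28.5 minutes

Bead cross-section: 0.33 × 0.61 → 0.2013 mm².
Toolpath length = 36.9 cm³ / 0.2013 mm² = 36900 / 0.2013 = 183308.5 mm.
Time extruding = 183308.5 / 121, so 1514.9 s.
Number of layers: 75.3 / 0.33 → 229 (rounded up).
Layer-change overhead: 229 × 0.84 → 192.36 s.
Total = 1514.9 + 192.36 = 1707.26 s = 28.5 minutes.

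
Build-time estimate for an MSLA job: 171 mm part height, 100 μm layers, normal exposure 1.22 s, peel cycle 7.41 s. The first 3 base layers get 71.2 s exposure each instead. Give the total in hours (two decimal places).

Number of layers: 171 / 0.1 → 1710 (rounded up).
Base layers = 3 × (71.2 + 7.41), so 235.83 s.
Normal layers = 1707 × (1.22 + 7.41), so 14731.41 s.
Sum: 235.83 + 14731.41 = 14967.24 s → 4.16 hours.

4.16 hours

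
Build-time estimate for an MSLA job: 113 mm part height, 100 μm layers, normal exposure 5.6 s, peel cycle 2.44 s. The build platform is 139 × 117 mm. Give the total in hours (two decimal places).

2.52 hours

Number of layers: 113 / 0.1 → 1130 (rounded up).
Per-layer time = 5.6 + 2.44, so 8.04 s.
Total = 1130 × 8.04 = 9085.2 s = 2.52 hours.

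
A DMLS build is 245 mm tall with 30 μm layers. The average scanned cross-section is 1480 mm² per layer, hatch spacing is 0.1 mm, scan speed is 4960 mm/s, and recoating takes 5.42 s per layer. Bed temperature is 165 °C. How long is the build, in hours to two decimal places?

19.07 hours

Number of layers: 245 / 0.03 → 8167 (rounded up).
Scan path per layer = 1480 / 0.1 = 14800 mm.
Scan time per layer: 14800 / 4960 → 2.9839 s.
Per-layer time = 2.9839 + 5.42 = 8.4039 s.
Build time = 8167 × 8.4039 = 68634.6513 s = 19.07 hours.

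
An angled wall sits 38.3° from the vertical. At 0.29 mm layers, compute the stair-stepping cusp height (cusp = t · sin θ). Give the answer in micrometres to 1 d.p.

179.7 μm

Cusp = layer height × sin(38.3°) = 0.29 × 0.6198 = 0.179742 mm = 179.7 μm.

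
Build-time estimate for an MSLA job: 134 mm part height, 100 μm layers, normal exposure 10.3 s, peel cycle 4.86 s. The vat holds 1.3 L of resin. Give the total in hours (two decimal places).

5.64 hours

Layers = ⌈134/0.1⌉ = 1340.
Cycle time: 10.3 + 4.86 → 15.16 s.
Build time: 1340 × 15.16 s = 20314.4 s, i.e. 5.64 hours.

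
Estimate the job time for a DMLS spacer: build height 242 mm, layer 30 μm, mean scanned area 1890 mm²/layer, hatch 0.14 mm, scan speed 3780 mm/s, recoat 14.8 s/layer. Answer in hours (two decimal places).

41.17 hours

Layers = ⌈242/0.03⌉ = 8067.
Per-layer scan distance = 1890 / 0.14 = 13500 mm.
Scan time per layer: 13500 / 3780 → 3.5714 s.
Per-layer time = 3.5714 + 14.8 = 18.3714 s.
8067 layers × 18.3714 s/layer = 148202.0838 s, i.e. 41.17 hours.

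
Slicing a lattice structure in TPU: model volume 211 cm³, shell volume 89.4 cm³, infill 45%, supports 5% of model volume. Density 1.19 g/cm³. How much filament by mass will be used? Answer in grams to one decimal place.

Infill region = 211 − 89.4, so 121.6 cm³.
Deposited infill = 0.45 × 121.6, so 54.72 cm³.
Support = 0.05 × 211, so 10.55 cm³.
Total printed volume: 89.4 + 54.72 + 10.55 → 154.67 cm³.
Mass = 154.67 × 1.19, so 184.0573 g.

184.1 g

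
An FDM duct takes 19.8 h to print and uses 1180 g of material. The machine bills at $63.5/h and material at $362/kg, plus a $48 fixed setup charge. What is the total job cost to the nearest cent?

$1732.46

Machine cost = 63.5 × 19.8 = $1257.30.
Material cost = 362 × 1180/1000 = $427.16.
Total = 1257.30 + 427.16 + 48 = $1732.46.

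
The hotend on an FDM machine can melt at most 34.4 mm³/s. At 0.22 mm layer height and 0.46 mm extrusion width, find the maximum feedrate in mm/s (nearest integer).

Bead cross-section: 0.22 × 0.46 → 0.1012 mm².
Max speed = 34.4 / 0.1012 = 339.92 ≈ 340 mm/s.

340 mm/s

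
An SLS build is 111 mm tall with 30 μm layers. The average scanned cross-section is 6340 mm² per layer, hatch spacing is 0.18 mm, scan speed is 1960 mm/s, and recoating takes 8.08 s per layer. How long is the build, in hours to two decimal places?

26.77 hours

Layers = ⌈111/0.03⌉ = 3700.
Hatch length per layer: 6340 / 0.18 → 35222.2 mm.
Scan time per layer: 35222.2 / 1960 → 17.9705 s.
Layer cycle = 17.9705 + 8.08 = 26.0505 s.
Total: 3700 × 26.0505 s = 96386.85 s → 26.77 hours.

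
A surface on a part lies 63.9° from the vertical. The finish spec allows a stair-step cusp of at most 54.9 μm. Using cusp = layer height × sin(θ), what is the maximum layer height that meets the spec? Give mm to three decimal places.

t = h_c / sin θ = 0.0549 / 0.8980 = 0.061 mm.

0.061 mm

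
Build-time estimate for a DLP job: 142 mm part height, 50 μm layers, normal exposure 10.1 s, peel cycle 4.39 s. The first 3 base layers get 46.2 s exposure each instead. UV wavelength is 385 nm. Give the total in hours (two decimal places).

11.46 hours

Layers = ⌈142/0.05⌉ = 2840.
Burn-in layers = 3 × (46.2 + 4.39), so 151.77 s.
Regular layers = 2837 × (10.1 + 4.39) = 41108.13 s.
Total = 151.77 + 41108.13 = 41259.9 s = 11.46 hours.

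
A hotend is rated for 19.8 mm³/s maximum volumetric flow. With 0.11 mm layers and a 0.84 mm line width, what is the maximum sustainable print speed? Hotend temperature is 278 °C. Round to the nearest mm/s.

A = 0.11 × 0.84, so 0.0924 mm².
v_max = Q/A = 19.8/0.0924 = 214.29 mm/s → 214 mm/s.

214 mm/s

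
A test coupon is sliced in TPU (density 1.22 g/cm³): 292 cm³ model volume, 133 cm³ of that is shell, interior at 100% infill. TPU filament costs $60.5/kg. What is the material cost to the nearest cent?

Interior volume: 292 − 133 → 159 cm³.
Infill volume: 1.00 × 159 → 159 cm³.
Deposited volume: 133 + 159 → 292 cm³.
Mass = 292 × 1.22 = 356.24 g.
Cost = 356.24 g / 1000 × $60.5/kg = $21.55.

$21.55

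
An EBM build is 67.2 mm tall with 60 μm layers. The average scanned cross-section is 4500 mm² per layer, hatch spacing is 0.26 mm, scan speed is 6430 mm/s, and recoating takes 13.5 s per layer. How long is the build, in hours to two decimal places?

Layers = ⌈67.2/0.06⌉ = 1120.
Hatch length per layer = 4500 / 0.26 = 17307.7 mm.
Scan time per layer = 17307.7 / 6430, so 2.6917 s.
Layer cycle: 2.6917 + 13.5 → 16.1917 s.
1120 layers × 16.1917 s/layer = 18134.704 s, i.e. 5.04 hours.

5.04 hours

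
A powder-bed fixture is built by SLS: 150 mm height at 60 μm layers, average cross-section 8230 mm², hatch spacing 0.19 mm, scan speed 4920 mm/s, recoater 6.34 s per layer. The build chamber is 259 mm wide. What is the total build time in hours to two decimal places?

10.52 hours

Layers = ⌈150/0.06⌉ = 2500.
Hatch length per layer = 8230 / 0.19, so 43315.8 mm.
Scan time per layer = 43315.8 / 4920, so 8.804 s.
Per-layer time = 8.804 + 6.34, so 15.144 s.
2500 layers × 15.144 s/layer = 37860 s, i.e. 10.52 hours.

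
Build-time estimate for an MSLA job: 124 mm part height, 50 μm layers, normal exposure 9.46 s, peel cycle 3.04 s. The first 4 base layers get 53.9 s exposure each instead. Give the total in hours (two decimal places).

Layers = ⌈124/0.05⌉ = 2480.
Burn-in layers = 4 × (53.9 + 3.04) = 227.76 s.
Regular layers: 2476 × (9.46 + 3.04) → 30950 s.
Sum: 227.76 + 30950 = 31177.76 s → 8.66 hours.

8.66 hours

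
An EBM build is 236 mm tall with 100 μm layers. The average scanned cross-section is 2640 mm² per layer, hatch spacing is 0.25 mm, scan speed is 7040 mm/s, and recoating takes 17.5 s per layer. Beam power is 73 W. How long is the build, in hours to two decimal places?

Layers = ⌈236/0.1⌉ = 2360.
Hatch length per layer = 2640 / 0.25 = 10560 mm.
Per-layer scan time: 10560 / 7040 → 1.5 s.
Per-layer time = 1.5 + 17.5 = 19 s.
Build time = 2360 × 19 = 44840 s = 12.46 hours.

12.46 hours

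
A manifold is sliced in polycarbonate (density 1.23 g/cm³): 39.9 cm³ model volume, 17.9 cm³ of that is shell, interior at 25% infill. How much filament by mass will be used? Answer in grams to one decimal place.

Volume inside the shell = 39.9 − 17.9, so 22 cm³.
Infill deposited: 0.25 × 22 → 5.5 cm³.
Total extruded = 17.9 + 5.5 = 23.4 cm³.
Mass: 23.4 × 1.23 → 28.782 g.

28.8 g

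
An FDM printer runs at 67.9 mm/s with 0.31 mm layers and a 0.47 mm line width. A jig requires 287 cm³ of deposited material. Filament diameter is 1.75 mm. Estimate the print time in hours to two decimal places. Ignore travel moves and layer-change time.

Line area = 0.31 × 0.47, so 0.1457 mm².
Toolpath length = 287 cm³ / 0.1457 mm² = 287000 / 0.1457 = 1969801 mm.
Time extruding = 1969801 / 67.9, so 29010.3 s.
That's 29010.3 s → 8.06 hours.

8.06 hours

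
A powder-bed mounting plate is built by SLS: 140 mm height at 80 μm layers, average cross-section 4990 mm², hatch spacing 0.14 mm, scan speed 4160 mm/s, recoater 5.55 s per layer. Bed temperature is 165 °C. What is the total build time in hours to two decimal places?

6.86 hours

Layer count = ceil(140 / 0.08) = 1750.
Hatch length per layer = 4990 / 0.14, so 35642.9 mm.
Scan time per layer = 35642.9 / 4160, so 8.568 s.
Time per layer: 8.568 + 5.55 → 14.118 s.
1750 layers × 14.118 s/layer = 24706.5 s, i.e. 6.86 hours.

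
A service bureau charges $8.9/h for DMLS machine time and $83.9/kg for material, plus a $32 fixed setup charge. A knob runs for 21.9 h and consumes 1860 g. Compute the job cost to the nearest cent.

Machine-time cost = 8.9 × 21.9 = $194.91.
Material cost: 83.9 × 1860/1000 → $156.054.
Adding setup: 194.91 + 156.054 + 32 → 382.964 ≈ $382.96.

$382.96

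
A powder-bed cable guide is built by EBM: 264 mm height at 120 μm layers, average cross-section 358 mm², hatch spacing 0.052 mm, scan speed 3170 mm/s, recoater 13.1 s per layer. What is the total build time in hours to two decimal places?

Layers = ⌈264/0.12⌉ = 2200.
Hatch length per layer = 358 / 0.052, so 6884.6 mm.
Per-layer scan time = 6884.6 / 3170, so 2.1718 s.
Time per layer = 2.1718 + 13.1 = 15.2718 s.
Build time = 2200 × 15.2718 = 33597.96 s = 9.33 hours.

9.33 hours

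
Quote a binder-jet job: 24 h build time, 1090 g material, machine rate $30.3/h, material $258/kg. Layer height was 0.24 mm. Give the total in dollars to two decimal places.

Machine-time cost: 30.3 × 24 → $727.20.
Feedstock cost = 258 × 1090/1000 = $281.22.
Job cost: 727.20 + 281.22 = $1008.42.

$1008.42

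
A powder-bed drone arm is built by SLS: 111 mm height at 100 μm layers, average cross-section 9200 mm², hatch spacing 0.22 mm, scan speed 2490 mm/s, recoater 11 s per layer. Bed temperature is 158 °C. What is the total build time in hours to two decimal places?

Layers = ⌈111/0.1⌉ = 1110.
Per-layer scan distance = 9200 / 0.22, so 41818.2 mm.
Per-layer scan time: 41818.2 / 2490 → 16.7945 s.
Layer cycle = 16.7945 + 11 = 27.7945 s.
1110 layers × 27.7945 s/layer = 30851.895 s, i.e. 8.57 hours.

8.57 hours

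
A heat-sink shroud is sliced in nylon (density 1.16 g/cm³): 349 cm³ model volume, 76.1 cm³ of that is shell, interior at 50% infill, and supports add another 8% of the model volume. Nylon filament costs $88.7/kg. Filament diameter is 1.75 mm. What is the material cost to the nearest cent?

$24.74

Infill region: 349 − 76.1 → 272.9 cm³.
Infill deposited: 0.50 × 272.9 → 136.45 cm³.
Support = 0.08 × 349, so 27.92 cm³.
Total extruded = 76.1 + 136.45 + 27.92, so 240.47 cm³.
Mass = 240.47 × 1.16, so 278.9452 g.
At $88.7/kg: 278.9452/1000 × 88.7 = $24.74.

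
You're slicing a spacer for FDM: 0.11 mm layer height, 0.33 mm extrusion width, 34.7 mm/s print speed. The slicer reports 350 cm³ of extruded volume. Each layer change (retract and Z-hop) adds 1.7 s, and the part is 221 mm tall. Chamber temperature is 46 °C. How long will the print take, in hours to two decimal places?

78.13 hours

Extrusion cross-section = 0.11 × 0.33, so 0.0363 mm².
Total extruded path = 350000/0.0363 = 9641873.3 mm.
Extrusion time: 9641873.3 / 34.7 → 277863.8 s.
Layers = ⌈221/0.11⌉ = 2010.
Z-hop total = 2010 × 1.7 = 3417 s.
Total = 277863.8 + 3417 = 281280.8 s = 78.13 hours.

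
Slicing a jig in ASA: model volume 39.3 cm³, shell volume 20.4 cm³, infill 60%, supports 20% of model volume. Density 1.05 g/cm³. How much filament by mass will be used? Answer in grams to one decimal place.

Interior volume: 39.3 − 20.4 → 18.9 cm³.
Infill deposited = 0.60 × 18.9 = 11.34 cm³.
Support = 0.20 × 39.3, so 7.86 cm³.
Total printed volume = 20.4 + 11.34 + 7.86, so 39.6 cm³.
Mass = 39.6 × 1.05 = 41.58 g.

41.6 g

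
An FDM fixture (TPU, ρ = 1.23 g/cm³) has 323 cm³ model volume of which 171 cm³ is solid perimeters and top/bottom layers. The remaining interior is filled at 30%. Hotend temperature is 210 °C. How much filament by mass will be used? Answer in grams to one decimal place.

266.4 g

Volume inside the shell = 323 − 171, so 152 cm³.
Infill volume = 0.30 × 152, so 45.6 cm³.
Total printed volume: 171 + 45.6 → 216.6 cm³.
Mass: 216.6 × 1.23 → 266.418 g.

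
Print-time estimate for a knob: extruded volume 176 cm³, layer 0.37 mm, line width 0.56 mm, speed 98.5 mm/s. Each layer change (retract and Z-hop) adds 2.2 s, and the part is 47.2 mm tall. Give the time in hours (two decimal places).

Line area: 0.37 × 0.56 → 0.2072 mm².
Path length: 176000 mm³ / 0.2072 mm² → 849420.8 mm.
Extrusion time = 849420.8 / 98.5 = 8623.6 s.
Layer count = ceil(47.2 / 0.37) = 128.
Layer-change overhead: 128 × 2.2 → 281.6 s.
Altogether 8623.6 + 281.6 = 8905.2 s, i.e. 2.47 hours.

2.47 hours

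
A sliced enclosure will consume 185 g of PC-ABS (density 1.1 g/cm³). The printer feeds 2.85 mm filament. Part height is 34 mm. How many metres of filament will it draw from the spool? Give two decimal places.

26.36 m

Extruded volume: 185/1.1 = 168.1818 cm³ (168181.8 mm³).
Filament cross-section = π × (2.85/2)² = 6.3794 mm².
Length = 168181.8 / 6.3794 = 26363.26 mm = 26.36 m.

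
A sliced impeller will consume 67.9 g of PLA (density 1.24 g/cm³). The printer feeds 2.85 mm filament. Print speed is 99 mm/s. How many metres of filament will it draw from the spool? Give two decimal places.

Extruded volume: 67.9/1.24 = 54.7581 cm³ (54758.1 mm³).
A = π r² = π × 1.425² = 6.3794 mm².
Length = 54758.1 / 6.3794 = 8583.58 mm = 8.58 m.

8.58 m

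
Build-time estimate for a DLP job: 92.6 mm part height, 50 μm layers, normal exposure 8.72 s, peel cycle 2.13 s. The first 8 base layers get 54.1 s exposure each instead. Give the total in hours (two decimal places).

5.68 hours

Layer count = ceil(92.6 / 0.05) = 1852.
Burn-in layers: 8 × (54.1 + 2.13) → 449.84 s.
Remaining layers = 1844 × (8.72 + 2.13), so 20007.4 s.
Sum: 449.84 + 20007.4 = 20457.24 s → 5.68 hours.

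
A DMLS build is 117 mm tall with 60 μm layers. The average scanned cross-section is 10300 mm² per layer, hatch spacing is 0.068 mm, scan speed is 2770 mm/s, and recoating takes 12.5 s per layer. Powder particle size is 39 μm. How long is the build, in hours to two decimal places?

Number of layers: 117 / 0.06 → 1950 (rounded up).
Per-layer scan distance = 10300 / 0.068 = 151470.6 mm.
Per-layer scan time = 151470.6 / 2770, so 54.6825 s.
Time per layer: 54.6825 + 12.5 → 67.1825 s.
1950 layers × 67.1825 s/layer = 131005.875 s, i.e. 36.39 hours.

36.39 hours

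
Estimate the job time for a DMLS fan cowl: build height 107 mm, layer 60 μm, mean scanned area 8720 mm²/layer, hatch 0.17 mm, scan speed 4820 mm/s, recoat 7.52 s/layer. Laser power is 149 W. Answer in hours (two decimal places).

Layers = ⌈107/0.06⌉ = 1784.
Per-layer scan distance = 8720 / 0.17 = 51294.1 mm.
Per-layer scan time: 51294.1 / 4820 → 10.6419 s.
Per-layer time: 10.6419 + 7.52 → 18.1619 s.
Total: 1784 × 18.1619 s = 32400.8296 s → 9.00 hours.

9.00 hours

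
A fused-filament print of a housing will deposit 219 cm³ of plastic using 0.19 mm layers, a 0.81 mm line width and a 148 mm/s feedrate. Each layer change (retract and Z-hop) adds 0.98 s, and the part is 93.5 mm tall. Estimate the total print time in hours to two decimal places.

Line area = 0.19 × 0.81 = 0.1539 mm².
Total extruded path = 219000/0.1539 = 1423001.9 mm.
Print-move time: 1423001.9 / 148 → 9614.9 s.
Layers = ⌈93.5/0.19⌉ = 493.
Non-print overhead = 493 × 0.98 = 483.14 s.
Total = 9614.9 + 483.14 = 10098.04 s = 2.81 hours.

2.81 hours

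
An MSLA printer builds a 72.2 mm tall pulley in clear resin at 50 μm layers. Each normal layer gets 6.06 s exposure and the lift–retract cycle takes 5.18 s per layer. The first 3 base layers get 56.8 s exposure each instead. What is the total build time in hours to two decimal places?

Layer count = ceil(72.2 / 0.05) = 1444.
Burn-in layers = 3 × (56.8 + 5.18), so 185.94 s.
Regular layers = 1441 × (6.06 + 5.18), so 16196.84 s.
Total = 185.94 + 16196.84 = 16382.78 s = 4.55 hours.

4.55 hours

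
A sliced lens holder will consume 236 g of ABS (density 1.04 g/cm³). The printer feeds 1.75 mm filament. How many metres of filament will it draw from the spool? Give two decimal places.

Volume = 236 g / 1.04 g·cm⁻³ = 226.9231 cm³ = 226923.1 mm³.
A = π r² = π × 0.875² = 2.4053 mm².
Length = 226923.1 / 2.4053 = 94342.95 mm = 94.34 m.

94.34 m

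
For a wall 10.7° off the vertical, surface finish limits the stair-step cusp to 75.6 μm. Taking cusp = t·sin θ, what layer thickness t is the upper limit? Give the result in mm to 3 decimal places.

0.407 mm

t = h_c / sin θ = 0.0756 / 0.1857 = 0.407 mm.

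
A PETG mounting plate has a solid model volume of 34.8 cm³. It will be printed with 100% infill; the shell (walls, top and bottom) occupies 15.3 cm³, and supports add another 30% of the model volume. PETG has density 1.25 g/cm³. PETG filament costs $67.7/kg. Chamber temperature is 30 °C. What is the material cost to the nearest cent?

Infill region: 34.8 − 15.3 → 19.5 cm³.
Infill deposited: 1.00 × 19.5 → 19.5 cm³.
Support = 0.30 × 34.8, so 10.44 cm³.
Total extruded: 15.3 + 19.5 + 10.44 → 45.24 cm³.
Mass = 45.24 × 1.25, so 56.55 g.
At $67.7/kg: 56.55/1000 × 67.7 = $3.83.

$3.83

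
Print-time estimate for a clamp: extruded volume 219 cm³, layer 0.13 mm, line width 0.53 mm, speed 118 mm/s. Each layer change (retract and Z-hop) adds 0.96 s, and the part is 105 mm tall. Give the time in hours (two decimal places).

7.70 hours

Bead cross-section = 0.13 × 0.53, so 0.0689 mm².
Total extruded path = 219000/0.0689 = 3178519.6 mm.
Extrusion time = 3178519.6 / 118, so 26936.6 s.
Layers = ⌈105/0.13⌉ = 808.
Non-print overhead = 808 × 0.96 = 775.68 s.
Altogether 26936.6 + 775.68 = 27712.28 s, i.e. 7.70 hours.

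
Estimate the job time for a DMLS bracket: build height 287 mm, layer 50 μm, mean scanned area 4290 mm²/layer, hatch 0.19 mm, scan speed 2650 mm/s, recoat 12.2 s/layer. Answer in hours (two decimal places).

33.04 hours

Layer count = ceil(287 / 0.05) = 5740.
Hatch length per layer = 4290 / 0.19 = 22578.9 mm.
Scan time per layer = 22578.9 / 2650, so 8.5203 s.
Time per layer = 8.5203 + 12.2, so 20.7203 s.
5740 layers × 20.7203 s/layer = 118934.522 s, i.e. 33.04 hours.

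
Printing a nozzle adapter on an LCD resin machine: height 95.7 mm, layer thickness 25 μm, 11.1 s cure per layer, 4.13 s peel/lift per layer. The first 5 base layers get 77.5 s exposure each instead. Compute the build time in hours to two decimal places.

16.29 hours

Layer count = ceil(95.7 / 0.025) = 3828.
Burn-in layers = 5 × (77.5 + 4.13), so 408.15 s.
Normal layers = 3823 × (11.1 + 4.13), so 58224.29 s.
Total = 408.15 + 58224.29 = 58632.44 s = 16.29 hours.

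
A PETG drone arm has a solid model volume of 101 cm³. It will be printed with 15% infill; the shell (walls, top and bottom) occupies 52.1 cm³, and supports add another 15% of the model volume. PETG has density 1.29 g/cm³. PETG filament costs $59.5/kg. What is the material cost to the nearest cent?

Interior volume = 101 − 52.1, so 48.9 cm³.
Infill deposited = 0.15 × 48.9 = 7.335 cm³.
Support: 0.15 × 101 → 15.15 cm³.
Deposited volume: 52.1 + 7.335 + 15.15 → 74.585 cm³.
Mass = 74.585 × 1.29, so 96.21465 g.
Cost = 96.21465 g / 1000 × $59.5/kg = $5.72.

$5.72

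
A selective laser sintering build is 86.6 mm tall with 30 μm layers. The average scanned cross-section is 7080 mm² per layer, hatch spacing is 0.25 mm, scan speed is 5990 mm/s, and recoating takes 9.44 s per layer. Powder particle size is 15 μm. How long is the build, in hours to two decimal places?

11.36 hours

Layer count = ceil(86.6 / 0.03) = 2887.
Scan path per layer = 7080 / 0.25 = 28320 mm.
Scan time per layer = 28320 / 5990 = 4.7279 s.
Time per layer: 4.7279 + 9.44 → 14.1679 s.
2887 layers × 14.1679 s/layer = 40902.7273 s, i.e. 11.36 hours.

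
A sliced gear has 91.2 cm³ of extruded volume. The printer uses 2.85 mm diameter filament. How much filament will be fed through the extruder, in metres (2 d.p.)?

14.30 m

A = π r² = π × 1.425² = 6.3794 mm².
Length = 91.2 cm³ / 6.3794 mm² = 91200 / 6.3794 = 14296.02 mm = 14.30 m.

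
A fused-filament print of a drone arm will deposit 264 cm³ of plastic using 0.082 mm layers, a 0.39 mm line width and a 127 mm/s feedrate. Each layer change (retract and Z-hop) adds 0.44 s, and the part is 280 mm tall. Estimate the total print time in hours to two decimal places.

18.47 hours

Bead cross-section = 0.082 × 0.39, so 0.03198 mm².
Path length: 264000 mm³ / 0.03198 mm² → 8255159.5 mm.
Print-move time = 8255159.5 / 127 = 65001.3 s.
Number of layers: 280 / 0.082 → 3415 (rounded up).
Non-print overhead = 3415 × 0.44 = 1502.6 s.
Total = 65001.3 + 1502.6 = 66503.9 s = 18.47 hours.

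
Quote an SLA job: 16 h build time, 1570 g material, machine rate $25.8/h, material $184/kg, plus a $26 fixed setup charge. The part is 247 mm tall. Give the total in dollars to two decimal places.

$727.68

Machine cost = 25.8 × 16 = $412.80.
Material charge = 184 × 1570/1000, so $288.88.
Adding setup: 412.80 + 288.88 + 26 → $727.68.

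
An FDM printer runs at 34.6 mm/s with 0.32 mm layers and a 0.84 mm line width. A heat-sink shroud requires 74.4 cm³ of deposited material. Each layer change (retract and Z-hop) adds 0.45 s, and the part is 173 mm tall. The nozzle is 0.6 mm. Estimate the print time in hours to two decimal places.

Extrusion cross-section = 0.32 × 0.84 = 0.2688 mm².
Total extruded path = 74400/0.2688 = 276785.7 mm.
Extrusion time = 276785.7 / 34.6 = 7999.6 s.
Layers = ⌈173/0.32⌉ = 541.
Z-hop total = 541 × 0.45, so 243.45 s.
Total = 7999.6 + 243.45 = 8243.05 s = 2.29 hours.

2.29 hours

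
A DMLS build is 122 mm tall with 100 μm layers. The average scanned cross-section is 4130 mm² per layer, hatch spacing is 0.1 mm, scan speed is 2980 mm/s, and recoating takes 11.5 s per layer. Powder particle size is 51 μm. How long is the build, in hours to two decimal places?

Number of layers: 122 / 0.1 → 1220 (rounded up).
Scan path per layer: 4130 / 0.1 → 41300 mm.
Laser time per layer = 41300 / 2980 = 13.8591 s.
Per-layer time = 13.8591 + 11.5 = 25.3591 s.
Build time = 1220 × 25.3591 = 30938.102 s = 8.59 hours.

8.59 hours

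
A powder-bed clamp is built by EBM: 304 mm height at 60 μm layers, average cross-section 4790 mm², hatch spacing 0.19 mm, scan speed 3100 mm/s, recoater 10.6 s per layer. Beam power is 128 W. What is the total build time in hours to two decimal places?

26.37 hours

Number of layers: 304 / 0.06 → 5067 (rounded up).
Per-layer scan distance: 4790 / 0.19 → 25210.5 mm.
Per-layer scan time: 25210.5 / 3100 → 8.1324 s.
Layer cycle: 8.1324 + 10.6 → 18.7324 s.
5067 layers × 18.7324 s/layer = 94917.0708 s, i.e. 26.37 hours.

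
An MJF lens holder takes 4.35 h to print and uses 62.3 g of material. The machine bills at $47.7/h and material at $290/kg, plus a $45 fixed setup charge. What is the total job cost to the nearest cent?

$270.56

Machine-time cost: 47.7 × 4.35 → $207.495.
Feedstock cost = 290 × 62.3/1000, so $18.067.
Total = 207.495 + 18.067 + 45 = 270.562 ≈ $270.56.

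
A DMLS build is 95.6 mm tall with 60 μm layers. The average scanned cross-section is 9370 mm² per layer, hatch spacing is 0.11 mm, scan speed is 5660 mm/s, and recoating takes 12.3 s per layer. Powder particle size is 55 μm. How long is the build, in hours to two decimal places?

Layers = ⌈95.6/0.06⌉ = 1594.
Per-layer scan distance: 9370 / 0.11 → 85181.8 mm.
Scan time per layer: 85181.8 / 5660 → 15.0498 s.
Layer cycle = 15.0498 + 12.3, so 27.3498 s.
Build time = 1594 × 27.3498 = 43595.5812 s = 12.11 hours.

12.11 hours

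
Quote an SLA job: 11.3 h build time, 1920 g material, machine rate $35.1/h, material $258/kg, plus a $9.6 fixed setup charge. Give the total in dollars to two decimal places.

$901.59

Time charge = 35.1 × 11.3, so $396.63.
Feedstock cost: 258 × 1920/1000 → $495.36.
Adding setup: 396.63 + 495.36 + 9.6 → $901.59.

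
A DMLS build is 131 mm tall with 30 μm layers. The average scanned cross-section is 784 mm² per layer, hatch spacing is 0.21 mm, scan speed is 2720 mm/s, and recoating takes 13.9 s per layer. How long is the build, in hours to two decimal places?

Layers = ⌈131/0.03⌉ = 4367.
Scan path per layer = 784 / 0.21 = 3733.3 mm.
Per-layer scan time = 3733.3 / 2720 = 1.3725 s.
Time per layer = 1.3725 + 13.9, so 15.2725 s.
Build time = 4367 × 15.2725 = 66695.0075 s = 18.53 hours.

18.53 hours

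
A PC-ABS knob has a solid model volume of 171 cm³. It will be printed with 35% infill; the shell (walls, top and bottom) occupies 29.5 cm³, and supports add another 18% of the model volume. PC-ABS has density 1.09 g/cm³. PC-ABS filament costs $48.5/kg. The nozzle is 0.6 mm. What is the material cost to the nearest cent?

Infill region: 171 − 29.5 → 141.5 cm³.
Infill deposited: 0.35 × 141.5 → 49.525 cm³.
Support = 0.18 × 171, so 30.78 cm³.
Total extruded = 29.5 + 49.525 + 30.78, so 109.805 cm³.
Mass = 109.805 × 1.09, so 119.68745 g.
At $48.5/kg: 119.68745/1000 × 48.5 = $5.80.

$5.80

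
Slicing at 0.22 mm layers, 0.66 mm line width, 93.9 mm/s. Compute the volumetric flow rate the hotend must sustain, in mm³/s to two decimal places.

Bead cross-section = 0.22 × 0.66, so 0.1452 mm².
Q = v·A = 93.9 × 0.1452 = 13.63 mm³/s.

13.63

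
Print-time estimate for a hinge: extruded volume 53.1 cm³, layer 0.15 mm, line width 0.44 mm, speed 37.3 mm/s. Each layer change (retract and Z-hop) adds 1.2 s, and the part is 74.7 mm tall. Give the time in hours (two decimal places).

6.16 hours

Line area = 0.15 × 0.44 = 0.066 mm².
Path length: 53100 mm³ / 0.066 mm² → 804545.5 mm.
Time extruding = 804545.5 / 37.3, so 21569.6 s.
Layers = ⌈74.7/0.15⌉ = 498.
Layer-change overhead: 498 × 1.2 → 597.6 s.
Total = 21569.6 + 597.6 = 22167.2 s = 6.16 hours.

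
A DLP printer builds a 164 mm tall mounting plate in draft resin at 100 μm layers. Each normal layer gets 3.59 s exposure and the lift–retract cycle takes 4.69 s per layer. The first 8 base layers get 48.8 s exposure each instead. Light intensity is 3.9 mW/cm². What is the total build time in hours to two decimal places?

Number of layers: 164 / 0.1 → 1640 (rounded up).
Burn-in layers: 8 × (48.8 + 4.69) → 427.92 s.
Regular layers = 1632 × (3.59 + 4.69) = 13512.96 s.
Total = 427.92 + 13512.96 = 13940.88 s = 3.87 hours.

3.87 hours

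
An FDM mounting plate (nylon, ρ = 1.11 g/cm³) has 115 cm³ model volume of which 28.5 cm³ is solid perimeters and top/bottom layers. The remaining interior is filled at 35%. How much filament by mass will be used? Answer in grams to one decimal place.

65.2 g

Volume inside the shell = 115 − 28.5, so 86.5 cm³.
Infill deposited = 0.35 × 86.5 = 30.275 cm³.
Total printed volume = 28.5 + 30.275 = 58.775 cm³.
Mass: 58.775 × 1.11 → 65.24025 g.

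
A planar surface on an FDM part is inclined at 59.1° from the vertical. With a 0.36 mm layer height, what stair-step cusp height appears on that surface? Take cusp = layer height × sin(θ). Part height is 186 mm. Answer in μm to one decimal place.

308.9 μm

sin(59.1°) = 0.8581, so cusp = 0.36 × 0.8581 = 0.308916 mm → 308.9 μm.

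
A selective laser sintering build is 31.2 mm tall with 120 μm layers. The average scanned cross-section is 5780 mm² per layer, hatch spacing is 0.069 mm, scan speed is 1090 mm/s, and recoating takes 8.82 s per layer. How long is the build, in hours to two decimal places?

Number of layers: 31.2 / 0.12 → 260 (rounded up).
Hatch length per layer = 5780 / 0.069 = 83768.1 mm.
Scan time per layer: 83768.1 / 1090 → 76.8515 s.
Layer cycle: 76.8515 + 8.82 → 85.6715 s.
260 layers × 85.6715 s/layer = 22274.59 s, i.e. 6.19 hours.

6.19 hours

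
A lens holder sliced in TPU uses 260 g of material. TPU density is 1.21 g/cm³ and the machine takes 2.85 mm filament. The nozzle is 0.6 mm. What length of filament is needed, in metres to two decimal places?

33.68 m

Volume = 260 g / 1.21 g·cm⁻³ = 214.876 cm³ = 214876 mm³.
Filament cross-section = π × (2.85/2)² = 6.3794 mm².
Length = 214876 / 6.3794 = 33682.79 mm = 33.68 m.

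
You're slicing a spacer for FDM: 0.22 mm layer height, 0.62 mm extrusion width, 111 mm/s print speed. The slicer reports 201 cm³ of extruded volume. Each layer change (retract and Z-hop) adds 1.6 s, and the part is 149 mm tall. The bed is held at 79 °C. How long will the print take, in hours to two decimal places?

3.99 hours

Bead cross-section = 0.22 × 0.62, so 0.1364 mm².
Toolpath length = 201 cm³ / 0.1364 mm² = 201000 / 0.1364 = 1473607 mm.
Extrusion time = 1473607 / 111 = 13275.7 s.
Number of layers: 149 / 0.22 → 678 (rounded up).
Layer-change overhead = 678 × 1.6 = 1084.8 s.
Total = 13275.7 + 1084.8 = 14360.5 s = 3.99 hours.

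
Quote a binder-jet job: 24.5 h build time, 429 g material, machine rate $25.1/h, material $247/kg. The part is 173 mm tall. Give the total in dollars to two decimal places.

$720.91

Machine-time cost = 25.1 × 24.5, so $614.95.
Material cost = 247 × 429/1000 = $105.963.
Total = 614.95 + 105.963 = 720.913 ≈ $720.91.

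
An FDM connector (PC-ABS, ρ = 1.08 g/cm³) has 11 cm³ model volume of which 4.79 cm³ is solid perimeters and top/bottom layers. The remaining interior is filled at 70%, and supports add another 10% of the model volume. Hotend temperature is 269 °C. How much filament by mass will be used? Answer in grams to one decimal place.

11.1 g

Volume inside the shell: 11 − 4.79 → 6.21 cm³.
Infill volume = 0.70 × 6.21 = 4.347 cm³.
Support: 0.10 × 11 → 1.1 cm³.
Deposited volume = 4.79 + 4.347 + 1.1 = 10.237 cm³.
Mass: 10.237 × 1.08 → 11.05596 g.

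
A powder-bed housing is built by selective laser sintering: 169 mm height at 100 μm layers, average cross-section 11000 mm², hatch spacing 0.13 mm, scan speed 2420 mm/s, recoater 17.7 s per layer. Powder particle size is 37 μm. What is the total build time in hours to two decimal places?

24.72 hours

Layer count = ceil(169 / 0.1) = 1690.
Per-layer scan distance = 11000 / 0.13 = 84615.4 mm.
Laser time per layer = 84615.4 / 2420, so 34.965 s.
Layer cycle = 34.965 + 17.7 = 52.665 s.
Total: 1690 × 52.665 s = 89003.85 s → 24.72 hours.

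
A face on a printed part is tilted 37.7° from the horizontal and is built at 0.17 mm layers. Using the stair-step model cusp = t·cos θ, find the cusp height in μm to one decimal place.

134.5 μm

Cusp = layer height × cos(37.7°) = 0.17 × 0.7912 = 0.134504 mm = 134.5 μm.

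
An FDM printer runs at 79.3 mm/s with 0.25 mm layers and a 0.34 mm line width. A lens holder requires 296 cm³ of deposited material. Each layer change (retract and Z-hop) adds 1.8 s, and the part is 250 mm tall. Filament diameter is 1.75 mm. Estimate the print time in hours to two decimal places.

Bead cross-section: 0.25 × 0.34 → 0.085 mm².
Total extruded path = 296000/0.085 = 3482352.9 mm.
Extrusion time = 3482352.9 / 79.3 = 43913.7 s.
Number of layers: 250 / 0.25 → 1000 (rounded up).
Z-hop total = 1000 × 1.8, so 1800 s.
Total = 43913.7 + 1800 = 45713.7 s = 12.70 hours.

12.70 hours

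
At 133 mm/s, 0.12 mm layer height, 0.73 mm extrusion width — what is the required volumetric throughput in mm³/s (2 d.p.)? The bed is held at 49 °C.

A = 0.12 × 0.73, so 0.0876 mm².
Q = v·A = 133 × 0.0876 = 11.65 mm³/s.

11.65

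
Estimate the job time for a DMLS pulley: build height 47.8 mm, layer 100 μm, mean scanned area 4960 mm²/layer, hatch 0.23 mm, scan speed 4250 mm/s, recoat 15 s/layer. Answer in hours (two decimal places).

Layer count = ceil(47.8 / 0.1) = 478.
Hatch length per layer = 4960 / 0.23, so 21565.2 mm.
Per-layer scan time: 21565.2 / 4250 → 5.0742 s.
Layer cycle = 5.0742 + 15 = 20.0742 s.
Build time = 478 × 20.0742 = 9595.4676 s = 2.67 hours.

2.67 hours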